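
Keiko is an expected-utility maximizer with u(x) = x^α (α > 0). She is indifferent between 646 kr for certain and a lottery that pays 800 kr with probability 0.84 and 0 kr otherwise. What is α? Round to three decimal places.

EU(lottery) = 0.84·800^α + 0.16·0 = 0.84·800^α.
Equating: 646^α = 0.84·800^α, i.e. 0.8075^α = 0.84.
Take logs: α = ln 0.84 / ln(646/800) ≈ 0.81545.

α ≈ 0.815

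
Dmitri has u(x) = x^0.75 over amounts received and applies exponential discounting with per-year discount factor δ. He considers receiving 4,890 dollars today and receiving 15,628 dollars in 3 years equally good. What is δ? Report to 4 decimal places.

δ ≈ 0.7479

Indifference means u(4890) = δ^3 · u(15628), so δ^3 = u(4890)/u(15628).
Since u(x) = x^0.75, δ^3 = (4890/15628)^0.75 = 0.31290^0.75 = 0.41836.
So δ = 0.41836^(1/3) ≈ 0.7479.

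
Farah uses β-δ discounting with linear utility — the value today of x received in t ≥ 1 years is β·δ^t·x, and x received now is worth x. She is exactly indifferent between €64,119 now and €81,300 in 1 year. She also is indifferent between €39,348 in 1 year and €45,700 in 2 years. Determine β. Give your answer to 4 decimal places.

β ≈ 0.9160

From the later pair, β·δ^1·39348 = β·δ^2·45700; dividing through, δ = 39348/45700 = 0.86101.
Substituting δ into 64119 = β·δ·81300: β = 64119/(69999.834) ≈ 0.9160.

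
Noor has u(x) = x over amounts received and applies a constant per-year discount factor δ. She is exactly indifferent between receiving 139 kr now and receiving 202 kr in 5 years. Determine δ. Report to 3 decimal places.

Equating discounted utilities: u(139) = δ^5·u(202) ⇒ δ^5 = u(139)/u(202).
With u(x) = x: δ^5 = 139/202 = 0.68812.
So δ = 0.68812^(1/5) ≈ 0.928.

δ ≈ 0.928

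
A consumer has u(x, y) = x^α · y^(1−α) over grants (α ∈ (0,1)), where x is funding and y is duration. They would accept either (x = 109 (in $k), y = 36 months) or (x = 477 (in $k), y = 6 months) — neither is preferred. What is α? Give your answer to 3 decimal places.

α ≈ 0.548

The Cobb–Douglas utilities coincide, so 109^α·36^(1−α) = 477^α·6^(1−α).
(109/477)^α = (6/36)^(1−α); take logs: α·ln(109/477) = (1−α)·ln(6/36), i.e. α·-1.476169 = (1−α)·-1.791759.
Thus α·(-3.267928) = -1.791759, so α = -1.791759/-3.267928 ≈ 0.548.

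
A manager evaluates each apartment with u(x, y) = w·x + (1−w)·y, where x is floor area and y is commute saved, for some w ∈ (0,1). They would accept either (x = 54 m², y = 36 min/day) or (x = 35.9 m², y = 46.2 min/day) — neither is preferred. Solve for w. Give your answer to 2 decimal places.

u(54,36) = u(35.9,46.2) means w·54 + (1−w)·36 = w·35.9 + (1−w)·46.2.
w·(54−35.9) = (1−w)·(46.2−36), i.e. w·18.1 = (1−w)·10.2.
Hence w = 10.2/(18.1+10.2) = 10.2/28.3 = 0.36.

w = 0.36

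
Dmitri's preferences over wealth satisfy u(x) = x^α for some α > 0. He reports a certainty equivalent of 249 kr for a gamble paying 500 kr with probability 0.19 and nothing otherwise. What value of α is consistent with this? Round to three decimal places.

Since u(0) = 0, the lottery's EU is 0.19·500^α.
Equating: 249^α = 0.19·500^α, i.e. 0.4980^α = 0.19.
Take logs: α = ln 0.19 / ln(249/500) ≈ 2.38215.

α ≈ 2.382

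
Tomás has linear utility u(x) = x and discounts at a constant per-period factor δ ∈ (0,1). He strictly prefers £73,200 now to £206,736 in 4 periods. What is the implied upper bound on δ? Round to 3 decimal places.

Comparing present values: 73200 > δ^4·206736.
So δ^4 < 73200/206736 = 0.35407; taking the 4th root of both positive sides preserves the inequality.
δ < (73200/206736)^(1/4) ≈ 0.771.

δ < 0.771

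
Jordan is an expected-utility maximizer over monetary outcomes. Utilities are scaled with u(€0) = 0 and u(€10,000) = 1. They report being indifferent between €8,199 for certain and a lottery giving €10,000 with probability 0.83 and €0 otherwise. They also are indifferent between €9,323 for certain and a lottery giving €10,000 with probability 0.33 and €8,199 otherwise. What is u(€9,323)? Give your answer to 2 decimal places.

0.89

The first gamble pins u(€8,199): it must equal 0.83·1 + 0.17·0 = 0.83.
Then u(€9,323) = 0.33·u(€10,000) + 0.67·u(€8,199) = 0.33·1.00 + 0.67·0.83 = 0.8861.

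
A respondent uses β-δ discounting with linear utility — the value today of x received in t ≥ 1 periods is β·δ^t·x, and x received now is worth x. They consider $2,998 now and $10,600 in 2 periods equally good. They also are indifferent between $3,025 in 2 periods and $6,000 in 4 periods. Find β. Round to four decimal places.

β ≈ 0.5610

Both payoffs in the second observation are in the future, so β drops out: δ^2·3025 = δ^4·6000 ⇒ δ^2 = 3025/6000 = 0.50417, so δ = 0.71005.
Now use the now-vs-future pair: 2998 = β·δ^2·10600 gives β = 2998/(0.50417·10600) ≈ 0.5610.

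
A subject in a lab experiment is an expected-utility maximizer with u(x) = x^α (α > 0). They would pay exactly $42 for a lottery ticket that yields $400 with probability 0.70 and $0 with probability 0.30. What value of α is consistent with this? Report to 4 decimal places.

α ≈ 0.1583

Since u(0) = 0, the lottery's EU is 0.70·400^α.
Setting u(42) equal to that: 42^α = 0.70·400^α ⇒ (42/400)^α = 0.70.
Taking logs: α·ln(42/400) = ln(0.70), so α = -0.3566749 / -2.2537949 ≈ 0.1583.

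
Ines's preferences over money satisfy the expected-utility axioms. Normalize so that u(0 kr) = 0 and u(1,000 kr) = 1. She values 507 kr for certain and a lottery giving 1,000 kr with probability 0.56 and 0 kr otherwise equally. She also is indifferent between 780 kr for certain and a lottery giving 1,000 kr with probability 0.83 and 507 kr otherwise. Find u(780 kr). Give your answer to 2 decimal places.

0.93

First, u(507 kr) = 0.56·u(1,000 kr) + 0.44·u(0 kr) = 0.56.
Chaining: u(780 kr) = 0.83·1.00 + 0.17·0.56 = 0.9252.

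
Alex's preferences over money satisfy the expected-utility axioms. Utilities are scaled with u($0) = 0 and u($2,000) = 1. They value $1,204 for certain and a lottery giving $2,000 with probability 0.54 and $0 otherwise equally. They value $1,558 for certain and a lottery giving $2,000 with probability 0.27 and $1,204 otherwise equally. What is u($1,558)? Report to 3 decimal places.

First, u($1,204) = 0.54·u($2,000) + 0.46·u($0) = 0.54.
Then u($1,558) = 0.27·u($2,000) + 0.73·u($1,204) = 0.27·1.00 + 0.73·0.54 = 0.6642.

0.664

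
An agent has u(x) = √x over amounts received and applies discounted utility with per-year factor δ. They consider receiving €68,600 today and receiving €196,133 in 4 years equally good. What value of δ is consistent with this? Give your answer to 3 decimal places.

δ ≈ 0.877

Indifference means u(68600) = δ^4 · u(196133), so δ^4 = u(68600)/u(196133).
With u(x) = √x: δ^4 = √68600/√196133 = √(68600/196133) = 0.59141.
Hence δ = (0.59141)^(1/4) = 0.87694.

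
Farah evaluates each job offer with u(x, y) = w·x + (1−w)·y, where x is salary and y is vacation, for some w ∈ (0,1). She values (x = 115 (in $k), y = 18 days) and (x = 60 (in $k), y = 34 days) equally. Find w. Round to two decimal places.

w = 0.23

u(115,18) = u(60,34) means w·115 + (1−w)·18 = w·60 + (1−w)·34.
w·(115−60) = (1−w)·(34−18), i.e. w·55 = (1−w)·16.
The marginal rate of substitution is 16/55, so w = 16/(55+16) = 0.23.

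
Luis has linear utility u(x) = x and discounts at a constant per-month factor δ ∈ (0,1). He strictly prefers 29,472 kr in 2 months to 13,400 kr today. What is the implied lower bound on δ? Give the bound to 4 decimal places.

The preference means 13400 < δ^2·29472.
So δ^2 > 13400/29472 = 0.45467; taking the square root of both positive sides preserves the inequality.
δ > (13400/29472)^(1/2) ≈ 0.6743.

δ > 0.6743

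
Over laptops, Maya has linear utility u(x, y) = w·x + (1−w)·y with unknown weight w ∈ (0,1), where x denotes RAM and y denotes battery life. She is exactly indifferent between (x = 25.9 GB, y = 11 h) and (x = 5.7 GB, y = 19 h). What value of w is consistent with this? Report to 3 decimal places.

w = 0.284

Equating utilities: w·25.9 + (1−w)·11 = w·5.7 + (1−w)·19.
w·(25.9−5.7) = (1−w)·(19−11), i.e. w·20.2 = (1−w)·8.
Hence w = 8/(20.2+8) = 8/28.2 = 0.284.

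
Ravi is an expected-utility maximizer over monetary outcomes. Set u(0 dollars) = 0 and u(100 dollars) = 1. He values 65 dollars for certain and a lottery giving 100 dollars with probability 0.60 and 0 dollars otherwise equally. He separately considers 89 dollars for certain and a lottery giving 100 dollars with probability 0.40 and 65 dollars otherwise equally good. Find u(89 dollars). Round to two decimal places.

From the first indifference, u(65 dollars) = 0.60·u(100 dollars) + 0.40·u(0 dollars) = 0.60·1 + 0.40·0 = 0.60.
The second indifference gives u(89 dollars) = 0.40·u(100 dollars) + 0.60·u(65 dollars) = 0.40·1.00 + 0.60·0.60 = 0.7600.

0.76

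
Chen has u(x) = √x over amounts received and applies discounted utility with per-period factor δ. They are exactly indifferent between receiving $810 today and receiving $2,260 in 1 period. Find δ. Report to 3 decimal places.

δ ≈ 0.599

The payoff in 1 period is discounted by δ, so u(810) = δ·u(2260) and δ = u(810)/u(2260).
With u(x) = √x: δ = √810/√2260 = √(810/2260) = 0.59867.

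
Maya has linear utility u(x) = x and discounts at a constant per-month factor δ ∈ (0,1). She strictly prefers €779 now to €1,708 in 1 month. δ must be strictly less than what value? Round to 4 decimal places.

δ < 0.4561

The preference means 779 > δ·1708.
Dividing through by 1708 gives δ < 0.45609.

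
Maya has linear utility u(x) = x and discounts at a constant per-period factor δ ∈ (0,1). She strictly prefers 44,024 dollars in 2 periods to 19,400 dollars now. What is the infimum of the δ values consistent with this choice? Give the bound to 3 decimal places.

The preference means 19400 < δ^2·44024.
So δ^2 > 19400/44024 = 0.44067; taking the square root of both positive sides preserves the inequality.
δ > 0.44067^(1/2) = 0.664.

δ > 0.664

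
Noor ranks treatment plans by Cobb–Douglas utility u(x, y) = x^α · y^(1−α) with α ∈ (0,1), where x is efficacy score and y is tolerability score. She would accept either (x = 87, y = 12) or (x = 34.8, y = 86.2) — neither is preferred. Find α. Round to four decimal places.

α ≈ 0.6827

Indifference: 87^α · 12^(1−α) = 34.8^α · 86.2^(1−α).
Rearrange to (87/34.8)^α = (86.2/12)^(1−α) and take logs: α·0.9162907 = (1−α)·1.9717635.
So α/(1−α) = (1.9717635)/(0.9162907) = 2.1518973, and α = 2.1518973/3.1518973 ≈ 0.6827.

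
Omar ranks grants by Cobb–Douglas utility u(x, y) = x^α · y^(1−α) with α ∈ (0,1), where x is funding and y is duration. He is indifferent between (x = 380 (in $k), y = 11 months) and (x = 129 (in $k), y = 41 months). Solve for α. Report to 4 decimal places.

Indifference: 380^α · 11^(1−α) = 129^α · 41^(1−α).
(380/129)^α = (41/11)^(1−α); take logs: α·ln(380/129) = (1−α)·ln(41/11), i.e. α·1.0803588 = (1−α)·1.3156768.
Thus α·(2.3960356) = 1.3156768, so α = 1.3156768/2.3960356 ≈ 0.5491.

α ≈ 0.5491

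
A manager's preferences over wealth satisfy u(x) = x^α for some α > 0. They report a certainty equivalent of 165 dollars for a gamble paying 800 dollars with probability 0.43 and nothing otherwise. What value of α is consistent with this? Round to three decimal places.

α ≈ 0.535

The lottery's expected utility is 0.43·u(800) + 0.57·u(0) = 0.43·800^α (since u(0) = 0 for α > 0).
Setting u(165) equal to that: 165^α = 0.43·800^α ⇒ (165/800)^α = 0.43.
Take logs: α = ln 0.43 / ln(165/800) ≈ 0.53461.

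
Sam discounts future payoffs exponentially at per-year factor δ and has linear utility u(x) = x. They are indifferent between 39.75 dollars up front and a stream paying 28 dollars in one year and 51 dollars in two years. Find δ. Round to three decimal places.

The stream is worth 28δ + 51δ² today, so 28δ + 51δ² = 39.75.
So 51δ² + 28δ − 39.75 = 0.
By the quadratic formula (taking the positive root), δ = (−28 + √8893.00) / 102 ≈ 0.650.

δ ≈ 0.650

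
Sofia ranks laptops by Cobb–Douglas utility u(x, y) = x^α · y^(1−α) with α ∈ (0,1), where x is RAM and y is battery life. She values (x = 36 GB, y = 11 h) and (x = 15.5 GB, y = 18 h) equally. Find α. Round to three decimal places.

α ≈ 0.369

Indifference: 36^α · 11^(1−α) = 15.5^α · 18^(1−α).
Rearrange to (36/15.5)^α = (18/11)^(1−α) and take logs: α·0.842679 = (1−α)·0.492476.
With A = 0.842679 and B = 0.492476: α·A = (1−α)·B, so α = B/(A+B) = 0.492476/1.335155 ≈ 0.369.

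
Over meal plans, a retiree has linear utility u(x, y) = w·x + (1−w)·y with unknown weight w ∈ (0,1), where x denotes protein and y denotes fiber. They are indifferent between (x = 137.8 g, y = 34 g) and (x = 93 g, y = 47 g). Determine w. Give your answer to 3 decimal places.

Indifference: w·137.8 + (1−w)·34 = w·93 + (1−w)·47.
w·(137.8−93) = (1−w)·(47−34), i.e. w·44.8 = (1−w)·13.
So w/(1−w) = 13/44.8 = 0.2902, giving w = 13/(44.8+13) = 0.225.

w = 0.225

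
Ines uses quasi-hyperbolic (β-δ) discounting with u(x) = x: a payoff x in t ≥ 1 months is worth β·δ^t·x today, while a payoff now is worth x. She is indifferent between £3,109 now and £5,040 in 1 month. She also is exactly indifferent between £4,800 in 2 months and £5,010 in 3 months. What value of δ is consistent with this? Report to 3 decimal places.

Both payoffs in the second observation are in the future, so β drops out: δ^2·4800 = δ^3·5010 ⇒ δ = 4800/5010 = 0.95808.

δ ≈ 0.958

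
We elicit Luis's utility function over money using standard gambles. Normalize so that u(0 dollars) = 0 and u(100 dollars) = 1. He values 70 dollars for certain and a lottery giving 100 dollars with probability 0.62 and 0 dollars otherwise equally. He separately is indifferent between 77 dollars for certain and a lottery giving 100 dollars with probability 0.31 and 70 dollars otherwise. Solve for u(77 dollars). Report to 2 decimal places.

From the first indifference, u(70 dollars) = 0.62·u(100 dollars) + 0.38·u(0 dollars) = 0.62·1 + 0.38·0 = 0.62.
Chaining: u(77 dollars) = 0.31·1.00 + 0.69·0.62 = 0.7378.

0.74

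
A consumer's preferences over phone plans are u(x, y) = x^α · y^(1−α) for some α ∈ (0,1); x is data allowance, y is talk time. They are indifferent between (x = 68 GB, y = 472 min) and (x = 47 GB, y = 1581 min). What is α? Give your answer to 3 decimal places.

The Cobb–Douglas utilities coincide, so 68^α·472^(1−α) = 47^α·1581^(1−α).
Rearrange to (68/47)^α = (1581/472)^(1−α) and take logs: α·0.369360 = (1−α)·1.208834.
Thus α·(1.578194) = 1.208834, so α = 1.208834/1.578194 ≈ 0.766.

α ≈ 0.766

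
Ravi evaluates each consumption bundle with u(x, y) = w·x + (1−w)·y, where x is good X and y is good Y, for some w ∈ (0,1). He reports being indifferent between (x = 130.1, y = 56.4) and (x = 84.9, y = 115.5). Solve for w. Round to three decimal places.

u(130.1,56.4) = u(84.9,115.5) means w·130.1 + (1−w)·56.4 = w·84.9 + (1−w)·115.5.
w·(130.1−84.9) = (1−w)·(115.5−56.4), i.e. w·45.2 = (1−w)·59.1.
Hence w = 59.1/(45.2+59.1) = 59.1/104.3 = 0.567.

w = 0.567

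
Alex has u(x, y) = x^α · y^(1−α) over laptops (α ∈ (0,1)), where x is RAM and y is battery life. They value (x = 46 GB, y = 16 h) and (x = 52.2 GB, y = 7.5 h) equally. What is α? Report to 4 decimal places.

α ≈ 0.8570

Indifference: 46^α · 16^(1−α) = 52.2^α · 7.5^(1−α).
Rearrange to (46/52.2)^α = (7.5/16)^(1−α) and take logs: α·-0.1264411 = (1−α)·-0.7576857.
With A = -0.1264411 and B = -0.7576857: α·A = (1−α)·B, so α = B/(A+B) = -0.7576857/-0.8841268 ≈ 0.8570.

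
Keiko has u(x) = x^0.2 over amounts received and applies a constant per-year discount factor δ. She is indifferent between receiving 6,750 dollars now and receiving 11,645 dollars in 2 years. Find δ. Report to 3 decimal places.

Equating discounted utilities: u(6750) = δ^2·u(11645) ⇒ δ^2 = u(6750)/u(11645).
Since u(x) = x^0.2, δ^2 = (6750/11645)^0.2 = 0.57965^0.2 = 0.89667.
Taking the square root: δ = 0.89667^(1/2) ≈ 0.947.

δ ≈ 0.947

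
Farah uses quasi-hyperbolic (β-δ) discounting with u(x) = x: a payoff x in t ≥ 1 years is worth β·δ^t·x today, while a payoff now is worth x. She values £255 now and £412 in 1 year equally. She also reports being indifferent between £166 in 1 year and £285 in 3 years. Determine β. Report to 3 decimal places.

Both payoffs in the second observation are in the future, so β drops out: δ^1·166 = δ^3·285 ⇒ δ^2 = 166/285 = 0.58246, so δ = 0.76319.
The first indifference: 255 = β·δ·412, so β = 255/(δ·412) = 255/(0.76319·412) ≈ 0.811.

β ≈ 0.811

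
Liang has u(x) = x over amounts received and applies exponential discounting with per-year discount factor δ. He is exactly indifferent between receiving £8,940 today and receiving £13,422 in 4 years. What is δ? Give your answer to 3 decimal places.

δ ≈ 0.903

Equating discounted utilities: u(8940) = δ^4·u(13422) ⇒ δ^4 = u(8940)/u(13422).
With u(x) = x: δ^4 = 8940/13422 = 0.66607.
Taking the 4th root: δ = 0.66607^(1/4) ≈ 0.903.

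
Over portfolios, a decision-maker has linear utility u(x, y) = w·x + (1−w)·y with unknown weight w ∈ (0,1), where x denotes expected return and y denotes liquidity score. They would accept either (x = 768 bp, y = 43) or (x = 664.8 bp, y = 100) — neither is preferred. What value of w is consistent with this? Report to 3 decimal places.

w = 0.356

Equating utilities: w·768 + (1−w)·43 = w·664.8 + (1−w)·100.
Rearranging, 103.2·w − 57·(1−w) = 0.
So w/(1−w) = 57/103.2 = 0.5523, giving w = 57/(103.2+57) = 0.356.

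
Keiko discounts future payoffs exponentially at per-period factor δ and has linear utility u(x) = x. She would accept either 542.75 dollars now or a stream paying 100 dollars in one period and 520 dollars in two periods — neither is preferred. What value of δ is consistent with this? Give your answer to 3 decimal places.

The stream is worth 100δ + 520δ² today, so 100δ + 520δ² = 542.75.
So 520δ² + 100δ − 542.75 = 0.
The positive root is δ = [−100 + √(100² + 4·520·542.75)] / (2·520) = (−100 + 1067.202)/1040 ≈ 0.930.

δ ≈ 0.930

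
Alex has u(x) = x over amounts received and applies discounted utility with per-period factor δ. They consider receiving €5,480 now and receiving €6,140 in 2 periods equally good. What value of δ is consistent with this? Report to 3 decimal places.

Indifference means u(5480) = δ^2 · u(6140), so δ^2 = u(5480)/u(6140).
With u(x) = x: δ^2 = 5480/6140 = 0.89251.
Taking the square root: δ = 0.89251^(1/2) ≈ 0.945.

δ ≈ 0.945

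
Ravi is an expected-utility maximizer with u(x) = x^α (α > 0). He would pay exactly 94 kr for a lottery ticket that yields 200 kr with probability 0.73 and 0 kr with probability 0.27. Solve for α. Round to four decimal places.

α ≈ 0.4168

The lottery's expected utility is 0.73·u(200) + 0.27·u(0) = 0.73·200^α (since u(0) = 0 for α > 0).
Equating: 94^α = 0.73·200^α, i.e. 0.4700^α = 0.73.
Take logs: α = ln 0.73 / ln(94/200) ≈ 0.416823.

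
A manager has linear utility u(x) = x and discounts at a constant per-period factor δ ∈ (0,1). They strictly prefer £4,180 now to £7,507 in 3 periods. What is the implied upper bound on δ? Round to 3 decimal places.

δ < 0.823

The preference means 4180 > δ^3·7507.
Dividing by 7507: δ^3 < 0.55681. Both sides are positive, so the cube root keeps the direction.
δ < (4180/7507)^(1/3) ≈ 0.823.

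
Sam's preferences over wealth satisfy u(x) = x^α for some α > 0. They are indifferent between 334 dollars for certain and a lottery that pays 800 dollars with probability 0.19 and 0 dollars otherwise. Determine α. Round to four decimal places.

α ≈ 1.9013

The lottery's expected utility is 0.19·u(800) + 0.81·u(0) = 0.19·800^α (since u(0) = 0 for α > 0).
Setting u(334) equal to that: 334^α = 0.19·800^α ⇒ (334/800)^α = 0.19.
Take logs: α = ln 0.19 / ln(334/800) ≈ 1.901301.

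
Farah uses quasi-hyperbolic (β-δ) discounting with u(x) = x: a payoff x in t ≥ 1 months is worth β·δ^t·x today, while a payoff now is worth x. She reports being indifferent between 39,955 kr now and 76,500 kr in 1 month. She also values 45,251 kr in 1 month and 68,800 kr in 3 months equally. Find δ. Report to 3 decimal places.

The second indifference involves only future payoffs, so β cancels: β·δ^1·45251 = β·δ^3·68800, giving δ^2 = 45251/68800 = 0.65772, so δ = 0.81100.

δ ≈ 0.811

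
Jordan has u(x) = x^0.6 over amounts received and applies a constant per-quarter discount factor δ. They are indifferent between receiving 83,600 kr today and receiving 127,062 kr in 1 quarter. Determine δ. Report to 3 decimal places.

δ ≈ 0.778

Indifference means u(83600) = δ · u(127062), so δ = u(83600)/u(127062).
With u(x) = x^0.6: δ = 83600^0.6/127062^0.6 = (83600/127062)^0.6 = 0.77788.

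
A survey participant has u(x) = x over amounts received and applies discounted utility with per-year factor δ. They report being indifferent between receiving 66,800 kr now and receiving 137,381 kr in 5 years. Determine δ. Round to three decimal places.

δ ≈ 0.866

Indifference means u(66800) = δ^5 · u(137381), so δ^5 = u(66800)/u(137381).
With u(x) = x: δ^5 = 66800/137381 = 0.48624.
So δ = 0.48624^(1/5) ≈ 0.866.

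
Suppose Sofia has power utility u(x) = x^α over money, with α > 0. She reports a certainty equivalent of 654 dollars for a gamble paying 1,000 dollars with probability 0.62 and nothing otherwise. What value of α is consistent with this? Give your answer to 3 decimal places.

Since u(0) = 0, the lottery's EU is 0.62·1000^α.
Setting u(654) equal to that: 654^α = 0.62·1000^α ⇒ (654/1000)^α = 0.62.
Take logs: α = ln 0.62 / ln(654/1000) ≈ 1.12572.

α ≈ 1.126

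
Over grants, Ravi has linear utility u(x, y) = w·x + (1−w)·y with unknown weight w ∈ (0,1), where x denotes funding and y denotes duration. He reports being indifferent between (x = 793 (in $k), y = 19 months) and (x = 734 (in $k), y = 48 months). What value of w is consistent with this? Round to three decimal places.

w = 0.330

u(793,19) = u(734,48) means w·793 + (1−w)·19 = w·734 + (1−w)·48.
Rearranging, 59·w − 29·(1−w) = 0.
So w/(1−w) = 29/59 = 0.4915, giving w = 29/(59+29) = 0.330.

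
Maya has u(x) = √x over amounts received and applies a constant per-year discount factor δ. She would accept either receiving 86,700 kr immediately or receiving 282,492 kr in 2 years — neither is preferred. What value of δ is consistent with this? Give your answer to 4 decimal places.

Equating discounted utilities: u(86700) = δ^2·u(282492) ⇒ δ^2 = u(86700)/u(282492).
With u(x) = √x: δ^2 = √86700/√282492 = √(86700/282492) = 0.55400.
Taking the square root: δ = 0.55400^(1/2) ≈ 0.7443.

δ ≈ 0.7443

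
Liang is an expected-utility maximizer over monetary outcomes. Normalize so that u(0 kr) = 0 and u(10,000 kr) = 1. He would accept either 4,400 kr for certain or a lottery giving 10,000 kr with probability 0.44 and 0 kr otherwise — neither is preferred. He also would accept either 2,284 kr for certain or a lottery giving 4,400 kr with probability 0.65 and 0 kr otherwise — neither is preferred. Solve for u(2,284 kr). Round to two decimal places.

0.29

The first gamble pins u(4,400 kr): it must equal 0.44·1 + 0.56·0 = 0.44.
Then u(2,284 kr) = 0.65·u(4,400 kr) + 0.35·u(0 kr) = 0.65·0.44 + 0.35·0.00 = 0.2860.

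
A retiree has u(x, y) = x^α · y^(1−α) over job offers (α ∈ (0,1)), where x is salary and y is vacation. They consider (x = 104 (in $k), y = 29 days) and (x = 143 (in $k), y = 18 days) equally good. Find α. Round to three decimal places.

α ≈ 0.600

Set the two utilities equal: 104^α·29^(1−α) = 143^α·18^(1−α).
(104/143)^α = (18/29)^(1−α); take logs: α·ln(104/143) = (1−α)·ln(18/29), i.e. α·-0.318454 = (1−α)·-0.476924.
Thus α·(-0.795378) = -0.476924, so α = -0.476924/-0.795378 ≈ 0.600.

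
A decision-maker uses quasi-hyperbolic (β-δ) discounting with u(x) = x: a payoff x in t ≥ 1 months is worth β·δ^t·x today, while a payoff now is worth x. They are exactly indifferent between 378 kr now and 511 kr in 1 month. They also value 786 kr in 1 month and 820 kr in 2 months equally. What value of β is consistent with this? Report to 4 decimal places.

From the later pair, β·δ^1·786 = β·δ^2·820; dividing through, δ = 786/820 = 0.95854.
The first indifference: 378 = β·δ·511, so β = 378/(δ·511) = 378/(0.95854·511) ≈ 0.7717.

β ≈ 0.7717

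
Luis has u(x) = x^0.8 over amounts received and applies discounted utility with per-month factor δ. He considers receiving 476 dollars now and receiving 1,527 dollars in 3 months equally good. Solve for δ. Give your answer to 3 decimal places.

δ ≈ 0.733

Equating discounted utilities: u(476) = δ^3·u(1527) ⇒ δ^3 = u(476)/u(1527).
With u(x) = x^0.8: δ^3 = 476^0.8/1527^0.8 = (476/1527)^0.8 = 0.39356.
Taking the cube root: δ = 0.39356^(1/3) ≈ 0.733.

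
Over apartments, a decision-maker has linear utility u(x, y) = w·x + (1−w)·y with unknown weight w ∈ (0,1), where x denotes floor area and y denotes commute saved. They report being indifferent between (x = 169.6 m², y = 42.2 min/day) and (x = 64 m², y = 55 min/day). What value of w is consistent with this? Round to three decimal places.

w = 0.108

u(169.6,42.2) = u(64,55) means w·169.6 + (1−w)·42.2 = w·64 + (1−w)·55.
Rearranging, 105.6·w − 12.8·(1−w) = 0.
Hence w = 12.8/(105.6+12.8) = 12.8/118.4 = 0.108.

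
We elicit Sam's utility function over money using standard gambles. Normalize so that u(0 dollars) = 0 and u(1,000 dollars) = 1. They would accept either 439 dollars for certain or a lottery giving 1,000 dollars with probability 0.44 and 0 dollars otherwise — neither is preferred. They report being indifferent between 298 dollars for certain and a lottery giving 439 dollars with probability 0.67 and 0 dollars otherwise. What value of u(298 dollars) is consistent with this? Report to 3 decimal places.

From the first indifference, u(439 dollars) = 0.44·u(1,000 dollars) + 0.56·u(0 dollars) = 0.44·1 + 0.56·0 = 0.44.
Then u(298 dollars) = 0.67·u(439 dollars) + 0.33·u(0 dollars) = 0.67·0.44 + 0.33·0.00 = 0.2948.

0.295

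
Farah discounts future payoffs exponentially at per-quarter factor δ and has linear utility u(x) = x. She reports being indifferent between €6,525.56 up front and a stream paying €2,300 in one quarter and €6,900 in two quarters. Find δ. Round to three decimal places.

δ ≈ 0.820

Equating present values: 6525.56 = 2300δ + 6900δ².
That is, 6900δ² + 2300δ − 6525.56 = 0, a quadratic in δ.
δ = (−2300 + √(2300² + 4·6900·6525.56)) / (2·6900) = (−2300 + √185395456.00) / 13800 ≈ 0.820.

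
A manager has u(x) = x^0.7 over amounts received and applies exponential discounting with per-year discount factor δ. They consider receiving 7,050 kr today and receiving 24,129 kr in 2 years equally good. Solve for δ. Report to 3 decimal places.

δ ≈ 0.650

The payoff in 2 years is discounted by δ^2, so u(7050) = δ^2·u(24129) and δ^2 = u(7050)/u(24129).
Since u(x) = x^0.7, δ^2 = (7050/24129)^0.7 = 0.29218^0.7 = 0.42262.
So δ = 0.42262^(1/2) ≈ 0.650.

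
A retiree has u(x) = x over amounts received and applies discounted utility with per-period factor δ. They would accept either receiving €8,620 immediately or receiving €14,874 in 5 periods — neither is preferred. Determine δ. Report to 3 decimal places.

δ ≈ 0.897

Indifference means u(8620) = δ^5 · u(14874), so δ^5 = u(8620)/u(14874).
With u(x) = x: δ^5 = 8620/14874 = 0.57953.
So δ = 0.57953^(1/5) ≈ 0.897.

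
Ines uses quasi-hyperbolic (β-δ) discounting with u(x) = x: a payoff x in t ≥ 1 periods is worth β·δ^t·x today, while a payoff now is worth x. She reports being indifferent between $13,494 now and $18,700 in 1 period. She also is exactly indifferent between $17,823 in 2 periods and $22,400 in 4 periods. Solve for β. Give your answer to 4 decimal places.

Both payoffs in the second observation are in the future, so β drops out: δ^2·17823 = δ^4·22400 ⇒ δ^2 = 17823/22400 = 0.79567, so δ = 0.89200.
Now use the now-vs-future pair: 13494 = β·δ·18700 gives β = 13494/(0.89200·18700) ≈ 0.8090.

β ≈ 0.8090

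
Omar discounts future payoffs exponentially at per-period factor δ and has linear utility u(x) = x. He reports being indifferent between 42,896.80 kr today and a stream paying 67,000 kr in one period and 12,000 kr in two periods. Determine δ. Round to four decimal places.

Equating present values: 42896.80 = 67000δ + 12000δ².
That is, 12000δ² + 67000δ − 42896.80 = 0, a quadratic in δ.
The positive root is δ = [−67000 + √(67000² + 4·12000·42896.80)] / (2·12000) = (−67000 + 80920.000)/24000 ≈ 0.5800.

δ ≈ 0.5800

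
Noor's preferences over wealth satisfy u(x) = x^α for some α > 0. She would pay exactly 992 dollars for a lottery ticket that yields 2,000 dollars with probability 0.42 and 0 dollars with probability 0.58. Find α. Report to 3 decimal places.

Since u(0) = 0, the lottery's EU is 0.42·2000^α.
Indifference: 992^α = 0.42·2000^α, so (992/2000)^α = 0.42.
Take logs: α = ln 0.42 / ln(992/2000) ≈ 1.23720.

α ≈ 1.237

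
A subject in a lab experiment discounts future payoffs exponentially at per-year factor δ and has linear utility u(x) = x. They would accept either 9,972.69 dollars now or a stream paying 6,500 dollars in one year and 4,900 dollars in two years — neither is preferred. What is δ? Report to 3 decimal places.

δ ≈ 0.910

Equating present values: 9972.69 = 6500δ + 4900δ².
So 4900δ² + 6500δ − 9972.69 = 0.
The positive root is δ = [−6500 + √(6500² + 4·4900·9972.69)] / (2·4900) = (−6500 + 15418.000)/9800 ≈ 0.910.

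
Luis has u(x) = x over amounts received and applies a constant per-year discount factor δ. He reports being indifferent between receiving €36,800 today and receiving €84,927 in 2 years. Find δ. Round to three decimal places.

δ ≈ 0.658

The payoff in 2 years is discounted by δ^2, so u(36800) = δ^2·u(84927) and δ^2 = u(36800)/u(84927).
With u(x) = x: δ^2 = 36800/84927 = 0.43331.
So δ = 0.43331^(1/2) ≈ 0.658.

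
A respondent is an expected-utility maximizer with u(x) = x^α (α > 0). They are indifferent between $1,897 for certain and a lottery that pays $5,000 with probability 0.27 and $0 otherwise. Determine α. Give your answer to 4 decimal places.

α ≈ 1.3510

Since u(0) = 0, the lottery's EU is 0.27·5000^α.
Setting u(1897) equal to that: 1897^α = 0.27·5000^α ⇒ (1897/5000)^α = 0.27.
α = ln(0.27) / ln(1897/5000) = -1.3093333/-0.9691642 ≈ 1.3510.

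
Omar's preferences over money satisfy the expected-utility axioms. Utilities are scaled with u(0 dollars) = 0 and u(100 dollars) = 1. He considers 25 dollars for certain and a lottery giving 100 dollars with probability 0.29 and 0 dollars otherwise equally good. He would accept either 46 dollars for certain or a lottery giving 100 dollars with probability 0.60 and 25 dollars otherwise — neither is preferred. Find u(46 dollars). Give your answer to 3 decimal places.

The first gamble pins u(25 dollars): it must equal 0.29·1 + 0.71·0 = 0.29.
Then u(46 dollars) = 0.60·u(100 dollars) + 0.40·u(25 dollars) = 0.60·1.00 + 0.40·0.29 = 0.7160.

0.716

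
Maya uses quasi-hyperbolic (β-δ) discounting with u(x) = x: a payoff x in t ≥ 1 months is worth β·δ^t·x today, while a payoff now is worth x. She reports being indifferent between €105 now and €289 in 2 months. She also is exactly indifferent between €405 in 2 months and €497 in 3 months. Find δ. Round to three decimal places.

From the later pair, β·δ^2·405 = β·δ^3·497; dividing through, δ = 405/497 = 0.81489.

δ ≈ 0.815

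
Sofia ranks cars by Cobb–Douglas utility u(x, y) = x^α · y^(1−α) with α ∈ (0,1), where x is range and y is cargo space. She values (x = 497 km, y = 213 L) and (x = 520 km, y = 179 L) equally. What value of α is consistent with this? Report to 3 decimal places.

α ≈ 0.794

The Cobb–Douglas utilities coincide, so 497^α·213^(1−α) = 520^α·179^(1−α).
Taking logs: α·ln 497 + (1−α)·ln 213 = α·ln 520 + (1−α)·ln 179, i.e. α·-0.045239 = (1−α)·-0.173906.
With A = -0.045239 and B = -0.173906: α·A = (1−α)·B, so α = B/(A+B) = -0.173906/-0.219145 ≈ 0.794.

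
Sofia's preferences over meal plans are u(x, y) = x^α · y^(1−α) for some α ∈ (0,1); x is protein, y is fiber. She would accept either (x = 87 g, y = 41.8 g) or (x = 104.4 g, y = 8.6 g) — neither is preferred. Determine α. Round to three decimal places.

The Cobb–Douglas utilities coincide, so 87^α·41.8^(1−α) = 104.4^α·8.6^(1−α).
Taking logs: α·ln 87 + (1−α)·ln 41.8 = α·ln 104.4 + (1−α)·ln 8.6, i.e. α·-0.182322 = (1−α)·-1.581134.
Thus α·(-1.763456) = -1.581134, so α = -1.581134/-1.763456 ≈ 0.897.

α ≈ 0.897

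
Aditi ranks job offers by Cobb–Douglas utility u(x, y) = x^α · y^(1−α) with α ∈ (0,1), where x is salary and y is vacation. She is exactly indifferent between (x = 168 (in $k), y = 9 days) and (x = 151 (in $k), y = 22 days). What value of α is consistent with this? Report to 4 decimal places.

α ≈ 0.8934

The Cobb–Douglas utilities coincide, so 168^α·9^(1−α) = 151^α·22^(1−α).
Taking logs: α·ln 168 + (1−α)·ln 9 = α·ln 151 + (1−α)·ln 22, i.e. α·0.1066841 = (1−α)·0.8938179.
With A = 0.1066841 and B = 0.8938179: α·A = (1−α)·B, so α = B/(A+B) = 0.8938179/1.0005020 ≈ 0.8934.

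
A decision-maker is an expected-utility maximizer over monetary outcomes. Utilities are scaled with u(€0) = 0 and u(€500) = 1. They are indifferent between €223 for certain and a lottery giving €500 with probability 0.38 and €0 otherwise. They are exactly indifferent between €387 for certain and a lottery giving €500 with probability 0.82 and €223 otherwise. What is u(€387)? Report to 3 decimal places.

0.888

From the first indifference, u(€223) = 0.38·u(€500) + 0.62·u(€0) = 0.38·1 + 0.62·0 = 0.38.
The second indifference gives u(€387) = 0.82·u(€500) + 0.18·u(€223) = 0.82·1.00 + 0.18·0.38 = 0.8884.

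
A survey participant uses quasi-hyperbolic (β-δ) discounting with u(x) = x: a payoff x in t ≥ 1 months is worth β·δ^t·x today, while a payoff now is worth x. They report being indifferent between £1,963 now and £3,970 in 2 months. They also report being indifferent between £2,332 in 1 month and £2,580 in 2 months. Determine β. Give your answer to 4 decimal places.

The second indifference involves only future payoffs, so β cancels: β·δ^1·2332 = β·δ^2·2580, giving δ = 2332/2580 = 0.90388.
Now use the now-vs-future pair: 1963 = β·δ^2·3970 gives β = 1963/(0.81699·3970) ≈ 0.6052.

β ≈ 0.6052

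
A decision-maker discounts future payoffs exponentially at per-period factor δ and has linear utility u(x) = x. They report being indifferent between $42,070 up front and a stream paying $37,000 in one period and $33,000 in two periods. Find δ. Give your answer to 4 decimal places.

δ ≈ 0.7000

Equating present values: 42070 = 37000δ + 33000δ².
So 33000δ² + 37000δ − 42070 = 0.
By the quadratic formula (taking the positive root), δ = (−37000 + √6922240000.00) / 66000 ≈ 0.7000.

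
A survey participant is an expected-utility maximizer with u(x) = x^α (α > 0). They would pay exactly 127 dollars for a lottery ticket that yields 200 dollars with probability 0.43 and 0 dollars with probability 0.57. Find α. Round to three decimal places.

The lottery's expected utility is 0.43·u(200) + 0.57·u(0) = 0.43·200^α (since u(0) = 0 for α > 0).
Equating: 127^α = 0.43·200^α, i.e. 0.6350^α = 0.43.
α = ln(0.43) / ln(127/200) = -0.843970/-0.454130 ≈ 1.858.

α ≈ 1.858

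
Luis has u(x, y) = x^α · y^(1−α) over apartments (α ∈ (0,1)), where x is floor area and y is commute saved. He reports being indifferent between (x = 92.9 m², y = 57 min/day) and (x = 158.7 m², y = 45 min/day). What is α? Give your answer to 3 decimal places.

Indifference: 92.9^α · 57^(1−α) = 158.7^α · 45^(1−α).
Taking logs: α·ln 92.9 + (1−α)·ln 57 = α·ln 158.7 + (1−α)·ln 45, i.e. α·-0.535492 = (1−α)·-0.236389.
Thus α·(-0.771881) = -0.236389, so α = -0.236389/-0.771881 ≈ 0.306.

α ≈ 0.306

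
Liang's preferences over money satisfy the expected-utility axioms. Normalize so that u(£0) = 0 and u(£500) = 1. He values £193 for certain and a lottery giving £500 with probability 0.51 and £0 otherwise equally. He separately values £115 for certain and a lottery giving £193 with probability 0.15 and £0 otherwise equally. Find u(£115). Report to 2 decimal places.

The first gamble pins u(£193): it must equal 0.51·1 + 0.49·0 = 0.51.
Chaining: u(£115) = 0.15·0.51 + 0.85·0.00 = 0.0765.

0.08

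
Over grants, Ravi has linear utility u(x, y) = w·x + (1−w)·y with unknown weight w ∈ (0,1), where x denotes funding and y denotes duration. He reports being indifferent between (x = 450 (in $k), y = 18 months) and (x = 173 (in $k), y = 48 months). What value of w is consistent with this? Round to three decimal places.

w = 0.098

u(450,18) = u(173,48) means w·450 + (1−w)·18 = w·173 + (1−w)·48.
Rearranging, 277·w − 30·(1−w) = 0.
Hence w = 30/(277+30) = 30/307 = 0.098.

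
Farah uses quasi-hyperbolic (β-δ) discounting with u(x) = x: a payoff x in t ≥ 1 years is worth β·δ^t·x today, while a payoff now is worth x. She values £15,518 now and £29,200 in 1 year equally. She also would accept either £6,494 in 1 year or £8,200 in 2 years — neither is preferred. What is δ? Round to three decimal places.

δ ≈ 0.792

The second indifference involves only future payoffs, so β cancels: β·δ^1·6494 = β·δ^2·8200, giving δ = 6494/8200 = 0.79195.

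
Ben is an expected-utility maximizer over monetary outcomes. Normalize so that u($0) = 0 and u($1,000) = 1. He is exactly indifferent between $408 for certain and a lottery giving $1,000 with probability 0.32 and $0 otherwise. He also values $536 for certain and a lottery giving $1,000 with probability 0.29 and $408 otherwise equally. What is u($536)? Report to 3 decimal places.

From the first indifference, u($408) = 0.32·u($1,000) + 0.68·u($0) = 0.32·1 + 0.68·0 = 0.32.
The second indifference gives u($536) = 0.29·u($1,000) + 0.71·u($408) = 0.29·1.00 + 0.71·0.32 = 0.5172.

0.517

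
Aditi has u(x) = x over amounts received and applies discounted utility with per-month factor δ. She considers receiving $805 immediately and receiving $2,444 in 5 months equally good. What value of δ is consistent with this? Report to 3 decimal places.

δ ≈ 0.801

Indifference means u(805) = δ^5 · u(2444), so δ^5 = u(805)/u(2444).
With u(x) = x: δ^5 = 805/2444 = 0.32938.
Taking the 5th root: δ = 0.32938^(1/5) ≈ 0.801.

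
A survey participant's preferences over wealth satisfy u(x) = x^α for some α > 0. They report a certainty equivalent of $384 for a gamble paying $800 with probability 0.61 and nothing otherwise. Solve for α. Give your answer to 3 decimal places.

The lottery's expected utility is 0.61·u(800) + 0.39·u(0) = 0.61·800^α (since u(0) = 0 for α > 0).
Indifference: 384^α = 0.61·800^α, so (384/800)^α = 0.61.
α = ln(0.61) / ln(384/800) = -0.494296/-0.733969 ≈ 0.673.

α ≈ 0.673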